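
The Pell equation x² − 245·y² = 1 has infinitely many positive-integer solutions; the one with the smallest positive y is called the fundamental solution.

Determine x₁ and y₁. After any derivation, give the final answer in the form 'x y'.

51841 3312

[15; 1,1,1,7,6,7,1,1,1,30] for √245; ℓ=10 ⇒ convergent index 9
a_0=15:  p_0=15·1+0=15,  q_0=15·0+1=1
…
a_2=1:  p_2=1·16+15=31,  q_2=1·1+1=2
a_3=1:  p_3=1·31+16=47,  q_3=1·2+1=3
a_4=7:  p_4=7·47+31=360,  q_4=7·3+2=23
a_5=6:  p_5=6·360+47=2207,  q_5=6·23+3=141
a_6=7:  p_6=7·2207+360=15809,  q_6=7·141+23=1010
a_7=1:  p_7=1·15809+2207=18016,  q_7=1·1010+141=1151
a_8=1:  p_8=1·18016+15809=33825,  q_8=1·1151+1010=2161
a_9=1:  p_9=1·33825+18016=51841,  q_9=1·2161+1151=3312
(x₁, y₁) = (51841, 3312);  51841² − 245·3312² = 1 ✓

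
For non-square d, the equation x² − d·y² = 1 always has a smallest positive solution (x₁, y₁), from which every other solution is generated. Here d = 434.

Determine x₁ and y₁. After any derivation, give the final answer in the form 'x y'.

√434 → a₀=20, period (1,4,1,40); ℓ=4 even so k=3
i=0: a=20 ⇒ p=20, q=1
i=1: a=1 ⇒ p=21, q=1
i=2: a=4 ⇒ p=104, q=5
i=3: a=1 ⇒ p=125, q=6
fundamental: x₁=125, y₁=6  (since 15625 − 434·36 = 1)

125 6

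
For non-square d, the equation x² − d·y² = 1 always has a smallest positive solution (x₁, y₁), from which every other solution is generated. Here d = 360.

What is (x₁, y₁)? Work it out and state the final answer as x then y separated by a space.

d=360: √d = [18; 1,36] (ℓ=2, even), read p_1/q_1
step 0: (18, 1)  from 18·(1,0) + (0,1)
step 1: (19, 1)  from 1·(18,1) + (1,0)
(x₁, y₁) = (19, 1);  19² − 360·1² = 1 ✓

19 1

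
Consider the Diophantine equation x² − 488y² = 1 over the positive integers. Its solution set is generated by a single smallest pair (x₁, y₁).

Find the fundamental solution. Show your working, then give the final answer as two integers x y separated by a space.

√488 = [22; 11,44, …], period ℓ=2 (even) → k=1
i=0: a=22 ⇒ p=22, q=1
i=1: a=11 ⇒ p=243, q=11
(x₁, y₁) = (243, 11);  243² − 488·11² = 1 ✓

243 11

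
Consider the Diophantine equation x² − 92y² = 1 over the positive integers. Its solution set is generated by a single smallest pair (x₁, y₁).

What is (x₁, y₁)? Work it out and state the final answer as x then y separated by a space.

1151 120

[9; 1,1,2,4,2,1,1,18] for √92; ℓ=8 ⇒ convergent index 7
step 0: (9, 1)  from 9·(1,0) + (0,1)
step 1: (10, 1)  from 1·(9,1) + (1,0)
step 2: (19, 2)  from 1·(10,1) + (9,1)
…
step 6: (681, 71)  from 1·(470,49) + (211,22)
step 7: (1151, 120)  from 1·(681,71) + (470,49)
(x₁, y₁) = (1151, 120);  1151² − 92·120² = 1 ✓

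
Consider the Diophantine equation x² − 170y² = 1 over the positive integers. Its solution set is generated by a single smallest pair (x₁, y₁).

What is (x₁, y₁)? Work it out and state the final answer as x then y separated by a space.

339 26

[13; 26] for √170; ℓ=1 ⇒ convergent index 1
k=0  a_k=13  p_k/q_k = 13/1
k=1  a_k=26  p_k/q_k = 339/26
(x₁, y₁) = (339, 26);  339² − 170·26² = 1 ✓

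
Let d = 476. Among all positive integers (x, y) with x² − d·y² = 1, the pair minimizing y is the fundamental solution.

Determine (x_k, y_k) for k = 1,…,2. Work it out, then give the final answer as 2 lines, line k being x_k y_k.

28799 1320
1658764801 76029360

√476 = [21; 1,4,2,10,2,4,1,42, …], period ℓ=8 (even) → k=7
a_0=21:  p_0=21·1+0=21,  q_0=21·0+1=1
…
a_2=4:  p_2=4·22+21=109,  q_2=4·1+1=5
a_3=2:  p_3=2·109+22=240,  q_3=2·5+1=11
a_4=10:  p_4=10·240+109=2509,  q_4=10·11+5=115
a_5=2:  p_5=2·2509+240=5258,  q_5=2·115+11=241
a_6=4:  p_6=4·5258+2509=23541,  q_6=4·241+115=1079
a_7=1:  p_7=1·23541+5258=28799,  q_7=1·1079+241=1320
(x₁, y₁) = (28799, 1320);  28799² − 476·1320² = 1 ✓
(28799+1320√476)^2 = 1658764801 + 76029360√476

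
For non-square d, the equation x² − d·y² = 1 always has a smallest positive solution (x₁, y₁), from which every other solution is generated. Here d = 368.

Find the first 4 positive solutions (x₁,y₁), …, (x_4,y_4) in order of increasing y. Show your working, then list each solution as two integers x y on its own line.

1151 60
2649601 138120
6099380351 317952180
14040770918401 731925780240

√368 → a₀=19, period (5,2,5,38); ℓ=4 even so k=3
step 0: (19, 1)  from 19·(1,0) + (0,1)
…
step 2: (211, 11)  from 2·(96,5) + (19,1)
step 3: (1151, 60)  from 5·(211,11) + (96,5)
fundamental: x₁=1151, y₁=60  (since 1324801 − 368·3600 = 1)
(x_2, y_2) = (1151·1151 + 368·60·60, 1151·60 + 60·1151) = (2649601, 138120)
(x_3, y_3) = (1151·2649601 + 368·60·138120, 1151·138120 + 60·2649601) = (6099380351, 317952180)
(x_4, y_4) = (1151·6099380351 + 368·60·317952180, 1151·317952180 + 60·6099380351) = (14040770918401, 731925780240)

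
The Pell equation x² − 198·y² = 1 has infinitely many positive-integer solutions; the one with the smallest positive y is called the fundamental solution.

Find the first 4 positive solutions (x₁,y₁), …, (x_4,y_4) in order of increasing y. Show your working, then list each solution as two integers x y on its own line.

197 14
77617 5516
30580901 2173290
12048797377 856270744

[14; 14,28] for √198; ℓ=2 ⇒ convergent index 1
step 0: (14, 1)  from 14·(1,0) + (0,1)
step 1: (197, 14)  from 14·(14,1) + (1,0)
→ (197, 14).  Check: 197²=38809, 198·14²=38808, difference 1.
(197+14√198)^2 = 77617 + 5516√198
(197+14√198)^3 = 30580901 + 2173290√198
(197+14√198)^4 = 12048797377 + 856270744√198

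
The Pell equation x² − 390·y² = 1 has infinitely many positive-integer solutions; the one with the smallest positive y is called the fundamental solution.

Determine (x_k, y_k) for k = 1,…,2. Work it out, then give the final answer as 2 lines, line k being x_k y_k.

79 4
12481 632

d=390: √d = [19; 1,2,1,38] (ℓ=4, even), read p_3/q_3
step 0: (19, 1)  from 19·(1,0) + (0,1)
…
step 2: (59, 3)  from 2·(20,1) + (19,1)
step 3: (79, 4)  from 1·(59,3) + (20,1)
→ (79, 4).  Check: 79²=6241, 390·4²=6240, difference 1.
k=2:  x_2 = 79·79+390·4·4 = 12481,  y_2 = 79·4+4·79 = 632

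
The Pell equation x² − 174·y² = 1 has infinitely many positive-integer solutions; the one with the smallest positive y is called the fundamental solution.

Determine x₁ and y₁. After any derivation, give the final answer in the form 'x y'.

d=174: √d = [13; 5,4,5,26] (ℓ=4, even), read p_3/q_3
step 0: (13, 1)  from 13·(1,0) + (0,1)
step 1: (66, 5)  from 5·(13,1) + (1,0)
step 2: (277, 21)  from 4·(66,5) + (13,1)
step 3: (1451, 110)  from 5·(277,21) + (66,5)
fundamental: x₁=1451, y₁=110  (since 2105401 − 174·12100 = 1)

1451 110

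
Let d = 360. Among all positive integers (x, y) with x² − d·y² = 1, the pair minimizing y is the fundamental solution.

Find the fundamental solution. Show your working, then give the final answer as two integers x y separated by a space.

19 1

d=360: √d = [18; 1,36] (ℓ=2, even), read p_1/q_1
step 0: (18, 1)  from 18·(1,0) + (0,1)
step 1: (19, 1)  from 1·(18,1) + (1,0)
fundamental: x₁=19, y₁=1  (since 361 − 360·1 = 1)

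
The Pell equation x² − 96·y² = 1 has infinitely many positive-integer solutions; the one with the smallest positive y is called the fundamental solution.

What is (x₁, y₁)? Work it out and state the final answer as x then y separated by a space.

49 5

√96 = [9; 1,3,1,18, …], period ℓ=4 (even) → k=3
k=0  a_k=9  p_k/q_k = 9/1
k=1  a_k=1  p_k/q_k = 10/1
k=2  a_k=3  p_k/q_k = 39/4
k=3  a_k=1  p_k/q_k = 49/5
→ (49, 5).  Check: 49²=2401, 96·5²=2400, difference 1.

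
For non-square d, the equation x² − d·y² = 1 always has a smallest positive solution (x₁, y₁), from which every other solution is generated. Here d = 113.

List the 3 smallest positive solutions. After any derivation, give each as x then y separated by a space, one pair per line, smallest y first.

1204353 113296
2900932297217 272896754976
6987493029899166849 657328051091107760

d=113: √d = [10; 1,1,1,2,2,1,1,1,20] (ℓ=9, odd), read p_17/q_17
a_0=10:  p_0=10·1+0=10,  q_0=10·0+1=1
…
a_2=1:  p_2=1·11+10=21,  q_2=1·1+1=2
…
a_4=2:  p_4=2·32+21=85,  q_4=2·3+2=8
…
a_6=1:  p_6=1·202+85=287,  q_6=1·19+8=27
a_7=1:  p_7=1·287+202=489,  q_7=1·27+19=46
a_8=1:  p_8=1·489+287=776,  q_8=1·46+27=73
a_9=20:  p_9=20·776+489=16009,  q_9=20·73+46=1506
a_10=1:  p_10=1·16009+776=16785,  q_10=1·1506+73=1579
a_11=1:  p_11=1·16785+16009=32794,  q_11=1·1579+1506=3085
a_12=1:  p_12=1·32794+16785=49579,  q_12=1·3085+1579=4664
a_13=2:  p_13=2·49579+32794=131952,  q_13=2·4664+3085=12413
a_14=2:  p_14=2·131952+49579=313483,  q_14=2·12413+4664=29490
a_15=1:  p_15=1·313483+131952=445435,  q_15=1·29490+12413=41903
a_16=1:  p_16=1·445435+313483=758918,  q_16=1·41903+29490=71393
a_17=1:  p_17=1·758918+445435=1204353,  q_17=1·71393+41903=113296
fundamental: x₁=1204353, y₁=113296  (since 1450466148609 − 113·12835983616 = 1)
(1204353+113296√113)^2 = 2900932297217 + 272896754976√113
(1204353+113296√113)^3 = 6987493029899166849 + 657328051091107760√113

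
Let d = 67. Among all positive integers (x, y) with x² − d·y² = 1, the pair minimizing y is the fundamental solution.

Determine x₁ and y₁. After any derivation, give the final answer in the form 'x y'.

48842 5967

d=67: √d = [8; 5,2,1,1,7,1,1,2,5,16] (ℓ=10, even), read p_9/q_9
a_0=8:  p_0=8·1+0=8,  q_0=8·0+1=1
…
a_2=2:  p_2=2·41+8=90,  q_2=2·5+1=11
a_3=1:  p_3=1·90+41=131,  q_3=1·11+5=16
a_4=1:  p_4=1·131+90=221,  q_4=1·16+11=27
…
a_6=1:  p_6=1·1678+221=1899,  q_6=1·205+27=232
a_7=1:  p_7=1·1899+1678=3577,  q_7=1·232+205=437
a_8=2:  p_8=2·3577+1899=9053,  q_8=2·437+232=1106
a_9=5:  p_9=5·9053+3577=48842,  q_9=5·1106+437=5967
fundamental: x₁=48842, y₁=5967  (since 2385540964 − 67·35605089 = 1)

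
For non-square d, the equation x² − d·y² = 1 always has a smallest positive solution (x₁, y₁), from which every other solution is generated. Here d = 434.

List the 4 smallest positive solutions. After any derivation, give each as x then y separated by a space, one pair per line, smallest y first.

√434 → a₀=20, period (1,4,1,40); ℓ=4 even so k=3
a_0=20:  p_0=20·1+0=20,  q_0=20·0+1=1
…
a_2=4:  p_2=4·21+20=104,  q_2=4·1+1=5
a_3=1:  p_3=1·104+21=125,  q_3=1·5+1=6
→ (125, 6).  Check: 125²=15625, 434·6²=15624, difference 1.
(125+6√434)^2 = 31249 + 1500√434
(125+6√434)^3 = 7812125 + 374994√434
(125+6√434)^4 = 1953000001 + 93747000√434

125 6
31249 1500
7812125 374994
1953000001 93747000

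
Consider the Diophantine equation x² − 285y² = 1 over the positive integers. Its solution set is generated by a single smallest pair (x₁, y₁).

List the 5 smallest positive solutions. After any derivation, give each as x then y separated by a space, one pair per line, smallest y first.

√285 → a₀=16, period (1,7,2,7,1,32); ℓ=6 even so k=5
step 0: (16, 1)  from 16·(1,0) + (0,1)
step 1: (17, 1)  from 1·(16,1) + (1,0)
step 2: (135, 8)  from 7·(17,1) + (16,1)
step 3: (287, 17)  from 2·(135,8) + (17,1)
step 4: (2144, 127)  from 7·(287,17) + (135,8)
step 5: (2431, 144)  from 1·(2144,127) + (287,17)
→ (2431, 144).  Check: 2431²=5909761, 285·144²=5909760, difference 1.
(2431+144√285)^2 = 11819521 + 700128√285
(2431+144√285)^3 = 57466508671 + 3404022192√285
(2431+144√285)^4 = 279402153338881 + 16550355197376√285
(2431+144√285)^5 = 1358453212067130751 + 80467823565619920√285

2431 144
11819521 700128
57466508671 3404022192
279402153338881 16550355197376
1358453212067130751 80467823565619920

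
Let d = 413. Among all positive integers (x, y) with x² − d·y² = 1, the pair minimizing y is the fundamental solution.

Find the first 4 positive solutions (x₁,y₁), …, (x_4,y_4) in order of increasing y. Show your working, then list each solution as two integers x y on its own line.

√413 = [20; 3,9,1,4,1,9,3,40, …], period ℓ=8 (even) → k=7
k=0  a_k=20  p_k/q_k = 20/1
…
k=3  a_k=1  p_k/q_k = 630/31
…
k=6  a_k=9  p_k/q_k = 36560/1799
k=7  a_k=3  p_k/q_k = 113399/5580
→ (113399, 5580).  Check: 113399²=12859333201, 413·5580²=12859333200, difference 1.
(113399+5580√413)^2 = 25718666401 + 1265532840√413
(113399+5580√413)^3 = 5832942102300599 + 287020317040740√413
(113399+5580√413)^4 = 1322899602891852585601 + 65095633862940217680√413

113399 5580
25718666401 1265532840
5832942102300599 287020317040740
1322899602891852585601 65095633862940217680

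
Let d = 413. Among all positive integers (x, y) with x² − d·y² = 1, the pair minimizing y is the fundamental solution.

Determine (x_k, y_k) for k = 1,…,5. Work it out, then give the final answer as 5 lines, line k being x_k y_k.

113399 5580
25718666401 1265532840
5832942102300599 287020317040740
1322899602891852585601 65095633862940217680
300030984130833440606834999 14763559568560095172347900

[20; 3,9,1,4,1,9,3,40] for √413; ℓ=8 ⇒ convergent index 7
step 0: (20, 1)  from 20·(1,0) + (0,1)
…
step 5: (3719, 183)  from 1·(3089,152) + (630,31)
step 6: (36560, 1799)  from 9·(3719,183) + (3089,152)
step 7: (113399, 5580)  from 3·(36560,1799) + (3719,183)
(x₁, y₁) = (113399, 5580);  113399² − 413·5580² = 1 ✓
k=2:  x_2 = 113399·113399+413·5580·5580 = 25718666401,  y_2 = 113399·5580+5580·113399 = 1265532840
k=3:  x_3 = 113399·25718666401+413·5580·1265532840 = 5832942102300599,  y_3 = 113399·1265532840+5580·25718666401 = 287020317040740
k=4:  x_4 = 113399·5832942102300599+413·5580·287020317040740 = 1322899602891852585601,  y_4 = 113399·287020317040740+5580·5832942102300599 = 65095633862940217680
k=5:  x_5 = 113399·1322899602891852585601+413·5580·65095633862940217680 = 300030984130833440606834999,  y_5 = 113399·65095633862940217680+5580·1322899602891852585601 = 14763559568560095172347900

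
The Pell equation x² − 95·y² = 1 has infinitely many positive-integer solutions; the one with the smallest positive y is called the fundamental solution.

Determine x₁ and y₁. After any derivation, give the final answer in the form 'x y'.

39 4

√95 → a₀=9, period (1,2,1,18); ℓ=4 even so k=3
i=0: a=9 ⇒ p=9, q=1
…
i=2: a=2 ⇒ p=29, q=3
i=3: a=1 ⇒ p=39, q=4
→ (39, 4).  Check: 39²=1521, 95·4²=1520, difference 1.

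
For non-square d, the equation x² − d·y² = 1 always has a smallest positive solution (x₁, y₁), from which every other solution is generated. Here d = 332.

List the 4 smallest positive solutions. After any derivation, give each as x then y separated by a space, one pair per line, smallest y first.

13447 738
361643617 19847772
9726043422151 533785979430
261572211433685377 14355640110942648

√332 = [18; 4,1,1,8,1,1,4,36, …], period ℓ=8 (even) → k=7
step 0: (18, 1)  from 18·(1,0) + (0,1)
step 1: (73, 4)  from 4·(18,1) + (1,0)
step 2: (91, 5)  from 1·(73,4) + (18,1)
step 3: (164, 9)  from 1·(91,5) + (73,4)
…
step 6: (2970, 163)  from 1·(1567,86) + (1403,77)
step 7: (13447, 738)  from 4·(2970,163) + (1567,86)
fundamental: x₁=13447, y₁=738  (since 180821809 − 332·544644 = 1)
k=2:  x_2 = 13447·13447+332·738·738 = 361643617,  y_2 = 13447·738+738·13447 = 19847772
k=3:  x_3 = 13447·361643617+332·738·19847772 = 9726043422151,  y_3 = 13447·19847772+738·361643617 = 533785979430
k=4:  x_4 = 13447·9726043422151+332·738·533785979430 = 261572211433685377,  y_4 = 13447·533785979430+738·9726043422151 = 14355640110942648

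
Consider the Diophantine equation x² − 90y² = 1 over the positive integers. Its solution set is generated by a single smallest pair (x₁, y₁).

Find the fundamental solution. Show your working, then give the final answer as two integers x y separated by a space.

√90 → a₀=9, period (2,18); ℓ=2 even so k=1
i=0: a=9 ⇒ p=9, q=1
i=1: a=2 ⇒ p=19, q=2
→ (19, 2).  Check: 19²=361, 90·2²=360, difference 1.

19 2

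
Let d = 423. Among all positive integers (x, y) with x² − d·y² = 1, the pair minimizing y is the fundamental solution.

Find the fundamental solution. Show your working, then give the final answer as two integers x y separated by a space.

√423 → a₀=20, period (1,1,3,4,3,1,1,40); ℓ=8 even so k=7
a_0=20:  p_0=20·1+0=20,  q_0=20·0+1=1
a_1=1:  p_1=1·20+1=21,  q_1=1·1+0=1
…
a_4=4:  p_4=4·144+41=617,  q_4=4·7+2=30
a_5=3:  p_5=3·617+144=1995,  q_5=3·30+7=97
a_6=1:  p_6=1·1995+617=2612,  q_6=1·97+30=127
a_7=1:  p_7=1·2612+1995=4607,  q_7=1·127+97=224
(x₁, y₁) = (4607, 224);  4607² − 423·224² = 1 ✓

4607 224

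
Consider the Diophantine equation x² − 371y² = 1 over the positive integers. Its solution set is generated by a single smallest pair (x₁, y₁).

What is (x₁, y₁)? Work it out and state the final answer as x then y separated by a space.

1695 88

d=371: √d = [19; 3,1,4,1,3,38] (ℓ=6, even), read p_5/q_5
k=0  a_k=19  p_k/q_k = 19/1
…
k=2  a_k=1  p_k/q_k = 77/4
k=3  a_k=4  p_k/q_k = 366/19
k=4  a_k=1  p_k/q_k = 443/23
k=5  a_k=3  p_k/q_k = 1695/88
(x₁, y₁) = (1695, 88);  1695² − 371·88² = 1 ✓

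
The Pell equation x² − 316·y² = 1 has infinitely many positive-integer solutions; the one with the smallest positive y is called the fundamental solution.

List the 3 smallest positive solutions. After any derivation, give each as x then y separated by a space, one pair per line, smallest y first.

12799 720
327628801 18430560
8386642035199 471785474160

d=316: √d = [17; 1,3,2,8,2,3,1,34] (ℓ=8, even), read p_7/q_7
i=0: a=17 ⇒ p=17, q=1
i=1: a=1 ⇒ p=18, q=1
…
i=4: a=8 ⇒ p=1351, q=76
i=5: a=2 ⇒ p=2862, q=161
i=6: a=3 ⇒ p=9937, q=559
i=7: a=1 ⇒ p=12799, q=720
→ (12799, 720).  Check: 12799²=163814401, 316·720²=163814400, difference 1.
(12799+720√316)^2 = 327628801 + 18430560√316
(12799+720√316)^3 = 8386642035199 + 471785474160√316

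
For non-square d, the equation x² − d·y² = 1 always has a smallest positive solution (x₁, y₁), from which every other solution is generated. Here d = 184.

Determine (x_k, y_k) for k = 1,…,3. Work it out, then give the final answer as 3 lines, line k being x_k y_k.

24335 1794
1184384449 87313980
57643991108495 4249571404806

[13; 1,1,3,2,1,2,1,2,3,1,1,26] for √184; ℓ=12 ⇒ convergent index 11
a_0=13:  p_0=13·1+0=13,  q_0=13·0+1=1
…
a_3=3:  p_3=3·27+14=95,  q_3=3·2+1=7
…
a_5=1:  p_5=1·217+95=312,  q_5=1·16+7=23
a_6=2:  p_6=2·312+217=841,  q_6=2·23+16=62
…
a_9=3:  p_9=3·3147+1153=10594,  q_9=3·232+85=781
a_10=1:  p_10=1·10594+3147=13741,  q_10=1·781+232=1013
a_11=1:  p_11=1·13741+10594=24335,  q_11=1·1013+781=1794
fundamental: x₁=24335, y₁=1794  (since 592192225 − 184·3218436 = 1)
(x_2, y_2) = (24335·24335 + 184·1794·1794, 24335·1794 + 1794·24335) = (1184384449, 87313980)
(x_3, y_3) = (24335·1184384449 + 184·1794·87313980, 24335·87313980 + 1794·1184384449) = (57643991108495, 4249571404806)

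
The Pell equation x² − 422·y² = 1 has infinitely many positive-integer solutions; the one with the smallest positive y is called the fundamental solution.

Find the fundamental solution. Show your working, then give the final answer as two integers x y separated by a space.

√422 = [20; 1,1,5,2,1,…,1,1,40, …], period ℓ=14 (even) → k=13
i=0: a=20 ⇒ p=20, q=1
i=1: a=1 ⇒ p=21, q=1
…
i=4: a=2 ⇒ p=493, q=24
i=5: a=1 ⇒ p=719, q=35
i=6: a=3 ⇒ p=2650, q=129
i=7: a=20 ⇒ p=53719, q=2615
i=8: a=3 ⇒ p=163807, q=7974
…
i=10: a=2 ⇒ p=598859, q=29152
…
i=12: a=1 ⇒ p=3810680, q=185501
i=13: a=1 ⇒ p=7022501, q=341850
fundamental: x₁=7022501, y₁=341850  (since 49315520295001 − 422·116861422500 = 1)

7022501 341850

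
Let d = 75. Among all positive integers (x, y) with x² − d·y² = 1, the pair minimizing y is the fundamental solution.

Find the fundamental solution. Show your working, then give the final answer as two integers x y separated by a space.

√75 = [8; 1,1,1,16, …], period ℓ=4 (even) → k=3
k=0  a_k=8  p_k/q_k = 8/1
k=1  a_k=1  p_k/q_k = 9/1
k=2  a_k=1  p_k/q_k = 17/2
k=3  a_k=1  p_k/q_k = 26/3
(x₁, y₁) = (26, 3);  26² − 75·3² = 1 ✓

26 3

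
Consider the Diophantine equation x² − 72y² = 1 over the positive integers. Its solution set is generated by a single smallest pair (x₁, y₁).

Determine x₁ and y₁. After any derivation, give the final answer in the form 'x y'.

17 2

√72 → a₀=8, period (2,16); ℓ=2 even so k=1
step 0: (8, 1)  from 8·(1,0) + (0,1)
step 1: (17, 2)  from 2·(8,1) + (1,0)
(x₁, y₁) = (17, 2);  17² − 72·2² = 1 ✓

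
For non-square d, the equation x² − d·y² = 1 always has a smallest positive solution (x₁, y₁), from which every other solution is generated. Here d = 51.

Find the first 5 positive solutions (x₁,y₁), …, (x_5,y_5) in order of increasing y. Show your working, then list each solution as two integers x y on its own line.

d=51: √d = [7; 7,14] (ℓ=2, even), read p_1/q_1
step 0: (7, 1)  from 7·(1,0) + (0,1)
step 1: (50, 7)  from 7·(7,1) + (1,0)
(x₁, y₁) = (50, 7);  50² − 51·7² = 1 ✓
n=2: (50,7)∘(50,7) = (50·50+51·7·7, 50·7+7·50) = (4999,700)
n=3: (4999,700)∘(50,7) = (50·4999+51·7·700, 50·700+7·4999) = (499850,69993)
n=4: (499850,69993)∘(50,7) = (50·499850+51·7·69993, 50·69993+7·499850) = (49980001,6998600)
n=5: (49980001,6998600)∘(50,7) = (50·49980001+51·7·6998600, 50·6998600+7·49980001) = (4997500250,699790007)

50 7
4999 700
499850 69993
49980001 6998600
4997500250 699790007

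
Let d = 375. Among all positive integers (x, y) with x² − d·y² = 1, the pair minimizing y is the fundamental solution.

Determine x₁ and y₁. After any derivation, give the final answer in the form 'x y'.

15124 781

√375 = [19; 2,1,2,1,5,1,2,1,2,38, …], period ℓ=10 (even) → k=9
i=0: a=19 ⇒ p=19, q=1
…
i=2: a=1 ⇒ p=58, q=3
…
i=7: a=2 ⇒ p=4086, q=211
i=8: a=1 ⇒ p=5519, q=285
i=9: a=2 ⇒ p=15124, q=781
fundamental: x₁=15124, y₁=781  (since 228735376 − 375·609961 = 1)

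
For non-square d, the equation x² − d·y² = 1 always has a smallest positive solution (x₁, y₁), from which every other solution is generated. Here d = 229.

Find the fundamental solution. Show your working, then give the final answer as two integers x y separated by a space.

[15; 7,1,1,7,30] for √229; ℓ=5 ⇒ convergent index 9
step 0: (15, 1)  from 15·(1,0) + (0,1)
…
step 2: (121, 8)  from 1·(106,7) + (15,1)
step 3: (227, 15)  from 1·(121,8) + (106,7)
step 4: (1710, 113)  from 7·(227,15) + (121,8)
step 5: (51527, 3405)  from 30·(1710,113) + (227,15)
…
step 8: (776325, 51301)  from 1·(413926,27353) + (362399,23948)
step 9: (5848201, 386460)  from 7·(776325,51301) + (413926,27353)
(x₁, y₁) = (5848201, 386460);  5848201² − 229·386460² = 1 ✓

5848201 386460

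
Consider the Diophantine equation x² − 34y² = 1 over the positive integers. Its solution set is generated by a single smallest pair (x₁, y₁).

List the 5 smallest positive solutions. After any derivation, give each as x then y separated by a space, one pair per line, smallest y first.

[5; 1,4,1,10] for √34; ℓ=4 ⇒ convergent index 3
k=0  a_k=5  p_k/q_k = 5/1
…
k=2  a_k=4  p_k/q_k = 29/5
k=3  a_k=1  p_k/q_k = 35/6
fundamental: x₁=35, y₁=6  (since 1225 − 34·36 = 1)
k=2:  x_2 = 35·35+34·6·6 = 2449,  y_2 = 35·6+6·35 = 420
k=3:  x_3 = 35·2449+34·6·420 = 171395,  y_3 = 35·420+6·2449 = 29394
k=4:  x_4 = 35·171395+34·6·29394 = 11995201,  y_4 = 35·29394+6·171395 = 2057160
k=5:  x_5 = 35·11995201+34·6·2057160 = 839492675,  y_5 = 35·2057160+6·11995201 = 143971806

35 6
2449 420
171395 29394
11995201 2057160
839492675 143971806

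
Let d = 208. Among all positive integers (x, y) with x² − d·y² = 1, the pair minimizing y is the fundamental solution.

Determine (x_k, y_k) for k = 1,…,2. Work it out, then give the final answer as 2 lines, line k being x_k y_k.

649 45
842401 58410

√208 → a₀=14, period (2,2,1,2,2,28); ℓ=6 even so k=5
k=0  a_k=14  p_k/q_k = 14/1
…
k=2  a_k=2  p_k/q_k = 72/5
k=3  a_k=1  p_k/q_k = 101/7
k=4  a_k=2  p_k/q_k = 274/19
k=5  a_k=2  p_k/q_k = 649/45
fundamental: x₁=649, y₁=45  (since 421201 − 208·2025 = 1)
(x_2, y_2) = (649·649 + 208·45·45, 649·45 + 45·649) = (842401, 58410)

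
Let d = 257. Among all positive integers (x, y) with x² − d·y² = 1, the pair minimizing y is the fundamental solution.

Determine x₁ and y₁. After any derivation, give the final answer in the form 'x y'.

√257 = [16; 32, …], period ℓ=1 (odd) → k=1
k=0  a_k=16  p_k/q_k = 16/1
k=1  a_k=32  p_k/q_k = 513/32
→ (513, 32).  Check: 513²=263169, 257·32²=263168, difference 1.

513 32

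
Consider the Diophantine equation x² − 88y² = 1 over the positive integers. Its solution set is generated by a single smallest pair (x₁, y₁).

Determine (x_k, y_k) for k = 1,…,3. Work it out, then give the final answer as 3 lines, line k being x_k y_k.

197 21
77617 8274
30580901 3259935

d=88: √d = [9; 2,1,1,1,2,18] (ℓ=6, even), read p_5/q_5
a_0=9:  p_0=9·1+0=9,  q_0=9·0+1=1
…
a_3=1:  p_3=1·28+19=47,  q_3=1·3+2=5
a_4=1:  p_4=1·47+28=75,  q_4=1·5+3=8
a_5=2:  p_5=2·75+47=197,  q_5=2·8+5=21
(x₁, y₁) = (197, 21);  197² − 88·21² = 1 ✓
(x_2, y_2) = (197·197 + 88·21·21, 197·21 + 21·197) = (77617, 8274)
(x_3, y_3) = (197·77617 + 88·21·8274, 197·8274 + 21·77617) = (30580901, 3259935)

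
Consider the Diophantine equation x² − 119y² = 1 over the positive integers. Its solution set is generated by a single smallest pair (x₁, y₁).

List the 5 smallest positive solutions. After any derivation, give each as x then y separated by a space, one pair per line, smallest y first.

120 11
28799 2640
6911640 633589
1658764801 152058720
398096640600 36493459211

√119 = [10; 1,9,1,20, …], period ℓ=4 (even) → k=3
step 0: (10, 1)  from 10·(1,0) + (0,1)
step 1: (11, 1)  from 1·(10,1) + (1,0)
step 2: (109, 10)  from 9·(11,1) + (10,1)
step 3: (120, 11)  from 1·(109,10) + (11,1)
fundamental: x₁=120, y₁=11  (since 14400 − 119·121 = 1)
(120+11√119)^2 = 28799 + 2640√119
(120+11√119)^3 = 6911640 + 633589√119
(120+11√119)^4 = 1658764801 + 152058720√119
(120+11√119)^5 = 398096640600 + 36493459211√119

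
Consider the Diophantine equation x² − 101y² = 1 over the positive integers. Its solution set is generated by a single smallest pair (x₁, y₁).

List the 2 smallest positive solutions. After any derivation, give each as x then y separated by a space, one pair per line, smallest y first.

201 20
80801 8040

√101 = [10; 20, …], period ℓ=1 (odd) → k=1
i=0: a=10 ⇒ p=10, q=1
i=1: a=20 ⇒ p=201, q=20
fundamental: x₁=201, y₁=20  (since 40401 − 101·400 = 1)
n=2: (201,20)∘(201,20) = (201·201+101·20·20, 201·20+20·201) = (80801,8040)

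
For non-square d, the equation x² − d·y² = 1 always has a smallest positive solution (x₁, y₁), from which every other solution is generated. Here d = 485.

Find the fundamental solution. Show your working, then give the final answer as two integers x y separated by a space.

969 44

d=485: √d = [22; 44] (ℓ=1, odd), read p_1/q_1
a_0=22:  p_0=22·1+0=22,  q_0=22·0+1=1
a_1=44:  p_1=44·22+1=969,  q_1=44·1+0=44
fundamental: x₁=969, y₁=44  (since 938961 − 485·1936 = 1)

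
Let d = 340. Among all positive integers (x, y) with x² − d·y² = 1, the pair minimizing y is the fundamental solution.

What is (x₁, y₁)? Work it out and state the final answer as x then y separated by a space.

285769 15498

d=340: √d = [18; 2,3,1,1,1,…,3,2,36] (ℓ=14, even), read p_13/q_13
step 0: (18, 1)  from 18·(1,0) + (0,1)
step 1: (37, 2)  from 2·(18,1) + (1,0)
…
step 4: (295, 16)  from 1·(166,9) + (129,7)
step 5: (461, 25)  from 1·(295,16) + (166,9)
…
step 7: (6509, 353)  from 8·(756,41) + (461,25)
step 8: (7265, 394)  from 1·(6509,353) + (756,41)
step 9: (13774, 747)  from 1·(7265,394) + (6509,353)
…
step 11: (34813, 1888)  from 1·(21039,1141) + (13774,747)
step 12: (125478, 6805)  from 3·(34813,1888) + (21039,1141)
step 13: (285769, 15498)  from 2·(125478,6805) + (34813,1888)
→ (285769, 15498).  Check: 285769²=81663921361, 340·15498²=81663921360, difference 1.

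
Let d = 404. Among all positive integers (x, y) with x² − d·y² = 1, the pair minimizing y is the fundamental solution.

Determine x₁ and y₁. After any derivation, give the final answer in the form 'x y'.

√404 → a₀=20, period (10,40); ℓ=2 even so k=1
k=0  a_k=20  p_k/q_k = 20/1
k=1  a_k=10  p_k/q_k = 201/10
fundamental: x₁=201, y₁=10  (since 40401 − 404·100 = 1)

201 10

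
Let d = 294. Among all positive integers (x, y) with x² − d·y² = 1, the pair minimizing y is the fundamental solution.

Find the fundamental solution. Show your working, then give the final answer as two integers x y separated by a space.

√294 → a₀=17, period (6,1,4,1,6,34); ℓ=6 even so k=5
k=0  a_k=17  p_k/q_k = 17/1
k=1  a_k=6  p_k/q_k = 103/6
…
k=3  a_k=4  p_k/q_k = 583/34
k=4  a_k=1  p_k/q_k = 703/41
k=5  a_k=6  p_k/q_k = 4801/280
fundamental: x₁=4801, y₁=280  (since 23049601 − 294·78400 = 1)

4801 280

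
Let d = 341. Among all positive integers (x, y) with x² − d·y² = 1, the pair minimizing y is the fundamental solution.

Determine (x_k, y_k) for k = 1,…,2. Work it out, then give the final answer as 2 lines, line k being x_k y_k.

d=341: √d = [18; 2,6,1,8,2,…,6,2,36] (ℓ=14, even), read p_13/q_13
a_0=18:  p_0=18·1+0=18,  q_0=18·0+1=1
a_1=2:  p_1=2·18+1=37,  q_1=2·1+0=2
…
a_4=8:  p_4=8·277+240=2456,  q_4=8·15+13=133
a_5=2:  p_5=2·2456+277=5189,  q_5=2·133+15=281
a_6=1:  p_6=1·5189+2456=7645,  q_6=1·281+133=414
a_7=2:  p_7=2·7645+5189=20479,  q_7=2·414+281=1109
a_8=1:  p_8=1·20479+7645=28124,  q_8=1·1109+414=1523
…
a_10=8:  p_10=8·76727+28124=641940,  q_10=8·4155+1523=34763
a_11=1:  p_11=1·641940+76727=718667,  q_11=1·34763+4155=38918
a_12=6:  p_12=6·718667+641940=4953942,  q_12=6·38918+34763=268271
a_13=2:  p_13=2·4953942+718667=10626551,  q_13=2·268271+38918=575460
fundamental: x₁=10626551, y₁=575460  (since 112923586155601 − 341·331154211600 = 1)
n=2: (10626551,575460)∘(10626551,575460) = (10626551·10626551+341·575460·575460, 10626551·575460+575460·10626551) = (225847172311201,12230310076920)

10626551 575460
225847172311201 12230310076920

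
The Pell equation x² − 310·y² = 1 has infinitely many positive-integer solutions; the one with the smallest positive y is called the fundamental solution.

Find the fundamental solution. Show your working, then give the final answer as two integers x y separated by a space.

848719 48204

[17; 1,1,1,1,5,…,1,1,34] for √310; ℓ=16 ⇒ convergent index 15
i=0: a=17 ⇒ p=17, q=1
i=1: a=1 ⇒ p=18, q=1
…
i=4: a=1 ⇒ p=88, q=5
…
i=6: a=3 ⇒ p=1567, q=89
i=7: a=1 ⇒ p=2060, q=117
…
i=9: a=1 ⇒ p=7747, q=440
…
i=11: a=5 ⇒ p=152387, q=8655
…
i=14: a=1 ⇒ p=515017, q=29251
i=15: a=1 ⇒ p=848719, q=48204
→ (848719, 48204).  Check: 848719²=720323940961, 310·48204²=720323940960, difference 1.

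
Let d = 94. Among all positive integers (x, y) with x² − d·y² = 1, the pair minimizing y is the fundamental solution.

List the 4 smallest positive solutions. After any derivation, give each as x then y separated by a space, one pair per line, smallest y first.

d=94: √d = [9; 1,2,3,1,1,…,2,1,18] (ℓ=16, even), read p_15/q_15
a_0=9:  p_0=9·1+0=9,  q_0=9·0+1=1
…
a_2=2:  p_2=2·10+9=29,  q_2=2·1+1=3
a_3=3:  p_3=3·29+10=97,  q_3=3·3+1=10
a_4=1:  p_4=1·97+29=126,  q_4=1·10+3=13
a_5=1:  p_5=1·126+97=223,  q_5=1·13+10=23
a_6=5:  p_6=5·223+126=1241,  q_6=5·23+13=128
…
a_9=1:  p_9=1·12953+1464=14417,  q_9=1·1336+151=1487
a_10=5:  p_10=5·14417+12953=85038,  q_10=5·1487+1336=8771
a_11=1:  p_11=1·85038+14417=99455,  q_11=1·8771+1487=10258
a_12=1:  p_12=1·99455+85038=184493,  q_12=1·10258+8771=19029
a_13=3:  p_13=3·184493+99455=652934,  q_13=3·19029+10258=67345
a_14=2:  p_14=2·652934+184493=1490361,  q_14=2·67345+19029=153719
a_15=1:  p_15=1·1490361+652934=2143295,  q_15=1·153719+67345=221064
(x₁, y₁) = (2143295, 221064);  2143295² − 94·221064² = 1 ✓
(x_2, y_2) = (2143295·2143295 + 94·221064·221064, 2143295·221064 + 221064·2143295) = (9187426914049, 947610731760)
(x_3, y_3) = (2143295·9187426914049 + 94·221064·947610731760, 2143295·947610731760 + 221064·9187426914049) = (39382732335491159615, 4062018686654877336)
(x_4, y_4) = (2143295·39382732335491159615 + 94·221064·4062018686654877336, 2143295·4062018686654877336 + 221064·39382732335491159615) = (168817626601983862467148801, 17412208682026983028992480)

2143295 221064
9187426914049 947610731760
39382732335491159615 4062018686654877336
168817626601983862467148801 17412208682026983028992480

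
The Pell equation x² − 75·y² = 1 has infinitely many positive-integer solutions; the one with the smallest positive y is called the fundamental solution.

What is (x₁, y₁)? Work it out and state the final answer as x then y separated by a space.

26 3

√75 = [8; 1,1,1,16, …], period ℓ=4 (even) → k=3
a_0=8:  p_0=8·1+0=8,  q_0=8·0+1=1
…
a_2=1:  p_2=1·9+8=17,  q_2=1·1+1=2
a_3=1:  p_3=1·17+9=26,  q_3=1·2+1=3
→ (26, 3).  Check: 26²=676, 75·3²=675, difference 1.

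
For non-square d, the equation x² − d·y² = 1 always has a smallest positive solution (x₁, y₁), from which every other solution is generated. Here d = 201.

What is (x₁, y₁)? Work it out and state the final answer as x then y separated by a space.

√201 = [14; 5,1,1,1,2,…,1,5,28, …], period ℓ=14 (even) → k=13
step 0: (14, 1)  from 14·(1,0) + (0,1)
step 1: (71, 5)  from 5·(14,1) + (1,0)
step 2: (85, 6)  from 1·(71,5) + (14,1)
step 3: (156, 11)  from 1·(85,6) + (71,5)
…
step 7: (7670, 541)  from 8·(879,62) + (638,45)
step 8: (8549, 603)  from 1·(7670,541) + (879,62)
…
step 10: (33317, 2350)  from 1·(24768,1747) + (8549,603)
step 11: (58085, 4097)  from 1·(33317,2350) + (24768,1747)
step 12: (91402, 6447)  from 1·(58085,4097) + (33317,2350)
step 13: (515095, 36332)  from 5·(91402,6447) + (58085,4097)
(x₁, y₁) = (515095, 36332);  515095² − 201·36332² = 1 ✓

515095 36332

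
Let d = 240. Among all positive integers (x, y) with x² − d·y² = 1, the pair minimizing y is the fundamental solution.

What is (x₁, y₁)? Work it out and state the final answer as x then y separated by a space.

√240 = [15; 2,30, …], period ℓ=2 (even) → k=1
k=0  a_k=15  p_k/q_k = 15/1
k=1  a_k=2  p_k/q_k = 31/2
(x₁, y₁) = (31, 2);  31² − 240·2² = 1 ✓

31 2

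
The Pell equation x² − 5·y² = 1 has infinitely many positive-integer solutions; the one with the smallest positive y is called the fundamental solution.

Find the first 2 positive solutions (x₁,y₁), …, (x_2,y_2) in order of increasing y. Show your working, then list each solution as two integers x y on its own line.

9 4
161 72

√5 → a₀=2, period (4); ℓ=1 odd so k=1
a_0=2:  p_0=2·1+0=2,  q_0=2·0+1=1
a_1=4:  p_1=4·2+1=9,  q_1=4·1+0=4
(x₁, y₁) = (9, 4);  9² − 5·4² = 1 ✓
k=2:  x_2 = 9·9+5·4·4 = 161,  y_2 = 9·4+4·9 = 72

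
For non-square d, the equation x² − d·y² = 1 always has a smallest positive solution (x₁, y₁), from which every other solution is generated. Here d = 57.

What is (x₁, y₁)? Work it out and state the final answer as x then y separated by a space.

√57 → a₀=7, period (1,1,4,1,1,14); ℓ=6 even so k=5
a_0=7:  p_0=7·1+0=7,  q_0=7·0+1=1
a_1=1:  p_1=1·7+1=8,  q_1=1·1+0=1
…
a_3=4:  p_3=4·15+8=68,  q_3=4·2+1=9
a_4=1:  p_4=1·68+15=83,  q_4=1·9+2=11
a_5=1:  p_5=1·83+68=151,  q_5=1·11+9=20
→ (151, 20).  Check: 151²=22801, 57·20²=22800, difference 1.

151 20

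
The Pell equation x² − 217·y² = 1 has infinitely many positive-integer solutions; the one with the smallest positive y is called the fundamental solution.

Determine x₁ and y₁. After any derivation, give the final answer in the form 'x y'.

[14; 1,2,1,2,1,…,2,1,28] for √217; ℓ=16 ⇒ convergent index 15
step 0: (14, 1)  from 14·(1,0) + (0,1)
…
step 6: (383, 26)  from 1·(221,15) + (162,11)
…
step 9: (139163, 9447)  from 9·(15055,1022) + (3668,249)
step 10: (154218, 10469)  from 1·(139163,9447) + (15055,1022)
step 11: (293381, 19916)  from 1·(154218,10469) + (139163,9447)
…
step 14: (2809702, 190735)  from 2·(1034361,70217) + (740980,50301)
step 15: (3844063, 260952)  from 1·(2809702,190735) + (1034361,70217)
fundamental: x₁=3844063, y₁=260952  (since 14776820347969 − 217·68095946304 = 1)

3844063 260952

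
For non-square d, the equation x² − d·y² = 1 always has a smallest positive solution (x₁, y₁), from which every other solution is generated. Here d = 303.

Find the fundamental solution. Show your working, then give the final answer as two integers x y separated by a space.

2524 145

d=303: √d = [17; 2,2,5,2,2,34] (ℓ=6, even), read p_5/q_5
i=0: a=17 ⇒ p=17, q=1
…
i=4: a=2 ⇒ p=1027, q=59
i=5: a=2 ⇒ p=2524, q=145
(x₁, y₁) = (2524, 145);  2524² − 303·145² = 1 ✓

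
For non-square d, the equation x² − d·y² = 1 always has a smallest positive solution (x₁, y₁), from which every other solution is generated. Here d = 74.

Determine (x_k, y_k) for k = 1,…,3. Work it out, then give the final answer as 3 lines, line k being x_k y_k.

[8; 1,1,1,1,16] for √74; ℓ=5 ⇒ convergent index 9
i=0: a=8 ⇒ p=8, q=1
i=1: a=1 ⇒ p=9, q=1
i=2: a=1 ⇒ p=17, q=2
i=3: a=1 ⇒ p=26, q=3
i=4: a=1 ⇒ p=43, q=5
i=5: a=16 ⇒ p=714, q=83
…
i=7: a=1 ⇒ p=1471, q=171
i=8: a=1 ⇒ p=2228, q=259
i=9: a=1 ⇒ p=3699, q=430
fundamental: x₁=3699, y₁=430  (since 13682601 − 74·184900 = 1)
n=2: (3699,430)∘(3699,430) = (3699·3699+74·430·430, 3699·430+430·3699) = (27365201,3181140)
n=3: (27365201,3181140)∘(3699,430) = (3699·27365201+74·430·3181140, 3699·3181140+430·27365201) = (202447753299,23534073290)

3699 430
27365201 3181140
202447753299 23534073290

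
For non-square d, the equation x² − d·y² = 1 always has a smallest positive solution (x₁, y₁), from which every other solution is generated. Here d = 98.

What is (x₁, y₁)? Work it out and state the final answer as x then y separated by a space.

99 10

[9; 1,8,1,18] for √98; ℓ=4 ⇒ convergent index 3
k=0  a_k=9  p_k/q_k = 9/1
…
k=2  a_k=8  p_k/q_k = 89/9
k=3  a_k=1  p_k/q_k = 99/10
(x₁, y₁) = (99, 10);  99² − 98·10² = 1 ✓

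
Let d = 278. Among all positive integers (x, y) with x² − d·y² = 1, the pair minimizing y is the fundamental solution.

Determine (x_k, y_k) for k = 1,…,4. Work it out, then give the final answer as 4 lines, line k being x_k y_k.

2501 150
12510001 750300
62575022501 3753000450
313000250040001 18772507500600

d=278: √d = [16; 1,2,16,2,1,32] (ℓ=6, even), read p_5/q_5
k=0  a_k=16  p_k/q_k = 16/1
k=1  a_k=1  p_k/q_k = 17/1
k=2  a_k=2  p_k/q_k = 50/3
k=3  a_k=16  p_k/q_k = 817/49
k=4  a_k=2  p_k/q_k = 1684/101
k=5  a_k=1  p_k/q_k = 2501/150
fundamental: x₁=2501, y₁=150  (since 6255001 − 278·22500 = 1)
n=2: (2501,150)∘(2501,150) = (2501·2501+278·150·150, 2501·150+150·2501) = (12510001,750300)
n=3: (12510001,750300)∘(2501,150) = (2501·12510001+278·150·750300, 2501·750300+150·12510001) = (62575022501,3753000450)
n=4: (62575022501,3753000450)∘(2501,150) = (2501·62575022501+278·150·3753000450, 2501·3753000450+150·62575022501) = (313000250040001,18772507500600)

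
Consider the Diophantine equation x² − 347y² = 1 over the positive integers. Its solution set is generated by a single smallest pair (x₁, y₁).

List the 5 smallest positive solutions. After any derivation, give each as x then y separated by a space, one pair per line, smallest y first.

641602 34443
823306252807 44197395372
1056469876826312026 56714274530897445
1355666371822207590758497 72775983935101527618408
1739596510986687599414840072362 93386433689401306371520721787

[18; 1,1,1,2,4,…,1,1,36] for √347; ℓ=14 ⇒ convergent index 13
k=0  a_k=18  p_k/q_k = 18/1
k=1  a_k=1  p_k/q_k = 19/1
k=2  a_k=1  p_k/q_k = 37/2
k=3  a_k=1  p_k/q_k = 56/3
k=4  a_k=2  p_k/q_k = 149/8
…
k=6  a_k=1  p_k/q_k = 801/43
k=7  a_k=17  p_k/q_k = 14269/766
k=8  a_k=1  p_k/q_k = 15070/809
k=9  a_k=4  p_k/q_k = 74549/4002
k=10  a_k=2  p_k/q_k = 164168/8813
k=11  a_k=1  p_k/q_k = 238717/12815
k=12  a_k=1  p_k/q_k = 402885/21628
k=13  a_k=1  p_k/q_k = 641602/34443
→ (641602, 34443).  Check: 641602²=411653126404, 347·34443²=411653126403, difference 1.
(x_2, y_2) = (641602·641602 + 347·34443·34443, 641602·34443 + 34443·641602) = (823306252807, 44197395372)
(x_3, y_3) = (641602·823306252807 + 347·34443·44197395372, 641602·44197395372 + 34443·823306252807) = (1056469876826312026, 56714274530897445)
(x_4, y_4) = (641602·1056469876826312026 + 347·34443·56714274530897445, 641602·56714274530897445 + 34443·1056469876826312026) = (1355666371822207590758497, 72775983935101527618408)
(x_5, y_5) = (641602·1355666371822207590758497 + 347·34443·72775983935101527618408, 641602·72775983935101527618408 + 34443·1355666371822207590758497) = (1739596510986687599414840072362, 93386433689401306371520721787)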